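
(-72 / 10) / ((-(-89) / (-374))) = 13464 / 445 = 30.26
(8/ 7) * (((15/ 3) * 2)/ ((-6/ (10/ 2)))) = -200/ 21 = -9.52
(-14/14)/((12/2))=-1/6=-0.17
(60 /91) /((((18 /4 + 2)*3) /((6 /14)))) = 120 /8281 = 0.01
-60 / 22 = -30 / 11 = -2.73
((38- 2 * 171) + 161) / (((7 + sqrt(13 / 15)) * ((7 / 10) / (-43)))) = 461175 / 361- 30745 * sqrt(195) / 2527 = 1107.60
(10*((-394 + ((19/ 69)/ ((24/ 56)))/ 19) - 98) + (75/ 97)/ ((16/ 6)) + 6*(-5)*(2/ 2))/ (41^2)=-795027505/ 270022392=-2.94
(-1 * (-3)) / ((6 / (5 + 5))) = 5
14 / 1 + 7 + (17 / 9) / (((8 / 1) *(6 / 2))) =21.08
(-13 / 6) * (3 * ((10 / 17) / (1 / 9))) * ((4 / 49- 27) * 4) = 3086460 / 833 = 3705.23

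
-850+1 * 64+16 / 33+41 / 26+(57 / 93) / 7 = -145942021 / 186186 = -783.85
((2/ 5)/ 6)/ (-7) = -0.01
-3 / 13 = -0.23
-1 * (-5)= 5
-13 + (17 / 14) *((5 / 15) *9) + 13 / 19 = -2307 / 266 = -8.67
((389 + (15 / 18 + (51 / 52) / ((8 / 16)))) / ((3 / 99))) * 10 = 1680800 / 13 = 129292.31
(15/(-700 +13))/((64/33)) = -165/14656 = -0.01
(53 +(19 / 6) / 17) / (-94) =-5425 / 9588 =-0.57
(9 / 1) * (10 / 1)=90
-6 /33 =-2 /11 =-0.18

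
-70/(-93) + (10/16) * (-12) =-1255/186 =-6.75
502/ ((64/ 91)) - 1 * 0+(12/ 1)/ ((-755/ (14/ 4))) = 17243611/ 24160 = 713.73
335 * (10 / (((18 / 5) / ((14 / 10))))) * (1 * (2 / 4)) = 11725 / 18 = 651.39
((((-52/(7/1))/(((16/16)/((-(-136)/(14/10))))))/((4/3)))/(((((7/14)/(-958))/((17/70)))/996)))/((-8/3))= -32263282584/343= -94062048.35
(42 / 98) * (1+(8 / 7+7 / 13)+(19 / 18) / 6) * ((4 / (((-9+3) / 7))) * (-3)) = 28081 / 1638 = 17.14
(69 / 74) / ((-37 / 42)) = -1449 / 1369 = -1.06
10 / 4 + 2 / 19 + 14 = 631 / 38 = 16.61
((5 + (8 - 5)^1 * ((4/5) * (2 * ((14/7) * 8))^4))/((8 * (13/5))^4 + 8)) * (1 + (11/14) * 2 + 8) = 58196083625/409467996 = 142.13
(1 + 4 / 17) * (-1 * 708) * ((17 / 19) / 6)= -2478 / 19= -130.42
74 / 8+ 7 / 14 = 39 / 4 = 9.75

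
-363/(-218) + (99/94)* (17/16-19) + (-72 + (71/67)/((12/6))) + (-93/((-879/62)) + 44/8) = -246635010567/3218227616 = -76.64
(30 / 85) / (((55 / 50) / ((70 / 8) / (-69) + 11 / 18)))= 0.16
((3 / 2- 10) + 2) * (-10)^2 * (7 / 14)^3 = -81.25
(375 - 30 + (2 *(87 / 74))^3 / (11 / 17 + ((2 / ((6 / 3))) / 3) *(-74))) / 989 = 21373640472 / 61367375825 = 0.35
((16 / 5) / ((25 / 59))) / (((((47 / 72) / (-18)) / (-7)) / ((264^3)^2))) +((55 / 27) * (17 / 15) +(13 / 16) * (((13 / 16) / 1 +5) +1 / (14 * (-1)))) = 420844466567405658038176021 / 852768000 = 493504055695576825.16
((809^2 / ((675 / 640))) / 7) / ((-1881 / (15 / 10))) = -70.69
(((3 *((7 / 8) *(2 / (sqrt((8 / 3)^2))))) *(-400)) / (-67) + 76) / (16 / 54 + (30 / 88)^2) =307333224 / 1444721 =212.73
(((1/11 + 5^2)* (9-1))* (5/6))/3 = 1840/33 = 55.76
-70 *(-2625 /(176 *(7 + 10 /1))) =91875 /1496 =61.41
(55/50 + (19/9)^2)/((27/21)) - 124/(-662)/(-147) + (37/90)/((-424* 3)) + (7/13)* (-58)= -17538048525617/651719643120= -26.91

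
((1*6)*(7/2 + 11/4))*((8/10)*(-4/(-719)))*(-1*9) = -1080/719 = -1.50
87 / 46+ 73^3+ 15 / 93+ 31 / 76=21080186525 / 54188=389019.46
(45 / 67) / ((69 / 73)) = 1095 / 1541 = 0.71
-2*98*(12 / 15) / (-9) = 784 / 45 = 17.42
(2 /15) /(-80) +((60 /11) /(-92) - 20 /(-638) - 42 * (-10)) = 1848793663 /4402200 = 419.97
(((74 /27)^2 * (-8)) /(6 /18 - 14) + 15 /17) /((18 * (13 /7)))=6259267 /39632814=0.16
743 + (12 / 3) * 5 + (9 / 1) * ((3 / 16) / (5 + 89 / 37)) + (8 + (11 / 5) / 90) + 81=840661687 / 986400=852.25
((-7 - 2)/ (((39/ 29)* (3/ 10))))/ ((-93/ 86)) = 24940/ 1209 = 20.63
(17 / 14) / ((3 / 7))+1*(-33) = -181 / 6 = -30.17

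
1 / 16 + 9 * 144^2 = 2985985 / 16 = 186624.06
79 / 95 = 0.83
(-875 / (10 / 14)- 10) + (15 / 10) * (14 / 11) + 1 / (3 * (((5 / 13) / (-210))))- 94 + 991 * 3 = 16103 / 11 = 1463.91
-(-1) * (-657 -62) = -719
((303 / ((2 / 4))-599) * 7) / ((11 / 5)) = 245 / 11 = 22.27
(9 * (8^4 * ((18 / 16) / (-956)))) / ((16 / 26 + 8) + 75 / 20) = -539136 / 153677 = -3.51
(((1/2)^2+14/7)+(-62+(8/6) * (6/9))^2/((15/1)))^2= 59627290969/944784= 63112.09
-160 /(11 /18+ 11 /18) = -1440 /11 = -130.91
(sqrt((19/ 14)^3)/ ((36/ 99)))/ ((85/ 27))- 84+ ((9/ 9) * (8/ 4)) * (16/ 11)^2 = -9652/ 121+ 5643 * sqrt(266)/ 66640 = -78.39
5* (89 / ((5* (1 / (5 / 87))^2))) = 2225 / 7569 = 0.29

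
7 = 7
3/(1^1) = 3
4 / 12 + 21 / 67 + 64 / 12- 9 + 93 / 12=3803 / 804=4.73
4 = 4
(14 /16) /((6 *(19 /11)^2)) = 847 /17328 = 0.05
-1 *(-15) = 15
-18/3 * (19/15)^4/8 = -130321/67500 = -1.93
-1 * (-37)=37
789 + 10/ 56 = 22097/ 28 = 789.18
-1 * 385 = -385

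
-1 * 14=-14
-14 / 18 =-7 / 9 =-0.78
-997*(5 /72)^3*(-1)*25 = 3115625 /373248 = 8.35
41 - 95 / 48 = 1873 / 48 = 39.02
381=381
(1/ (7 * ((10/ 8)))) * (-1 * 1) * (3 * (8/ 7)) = -96/ 245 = -0.39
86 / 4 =43 / 2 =21.50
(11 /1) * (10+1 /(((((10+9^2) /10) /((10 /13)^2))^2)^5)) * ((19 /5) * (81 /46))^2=19281947416498128746972806331170907092864784423931 /3915043946422158064339696509950689923115223290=4925.09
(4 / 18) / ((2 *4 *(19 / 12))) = 1 / 57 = 0.02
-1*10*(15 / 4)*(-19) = 1425 / 2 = 712.50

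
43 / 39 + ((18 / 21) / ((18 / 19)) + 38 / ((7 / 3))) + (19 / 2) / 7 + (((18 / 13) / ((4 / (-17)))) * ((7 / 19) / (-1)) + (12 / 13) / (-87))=3280363 / 150423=21.81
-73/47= -1.55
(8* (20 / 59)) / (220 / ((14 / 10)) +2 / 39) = 0.02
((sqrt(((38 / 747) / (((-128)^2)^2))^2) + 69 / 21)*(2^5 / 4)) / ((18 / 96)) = 2305994784901 / 16449011712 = 140.19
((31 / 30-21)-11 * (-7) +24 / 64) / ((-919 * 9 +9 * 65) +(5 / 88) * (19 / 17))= -1288243 / 172472415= -0.01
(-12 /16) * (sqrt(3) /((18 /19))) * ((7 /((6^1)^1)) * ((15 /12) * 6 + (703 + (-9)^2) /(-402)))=-296723 * sqrt(3) /57888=-8.88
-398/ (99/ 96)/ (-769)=12736/ 25377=0.50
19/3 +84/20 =158/15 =10.53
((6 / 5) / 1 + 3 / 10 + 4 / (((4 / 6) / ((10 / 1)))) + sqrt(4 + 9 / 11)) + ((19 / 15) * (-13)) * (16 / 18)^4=sqrt(583) / 11 + 10081621 / 196830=53.41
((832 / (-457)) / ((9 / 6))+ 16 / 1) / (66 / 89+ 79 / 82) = 8.67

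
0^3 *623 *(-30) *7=0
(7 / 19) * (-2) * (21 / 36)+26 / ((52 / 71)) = 1999 / 57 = 35.07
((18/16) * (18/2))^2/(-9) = -729/64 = -11.39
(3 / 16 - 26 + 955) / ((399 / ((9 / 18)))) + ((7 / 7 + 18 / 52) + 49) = 8549927 / 165984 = 51.51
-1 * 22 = -22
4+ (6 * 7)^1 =46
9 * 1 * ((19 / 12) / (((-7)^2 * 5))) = 57 / 980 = 0.06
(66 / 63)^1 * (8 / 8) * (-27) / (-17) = 198 / 119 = 1.66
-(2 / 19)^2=-4 / 361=-0.01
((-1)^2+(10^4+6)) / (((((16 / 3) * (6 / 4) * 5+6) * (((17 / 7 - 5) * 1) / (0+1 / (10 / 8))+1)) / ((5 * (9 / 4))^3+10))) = -6428046485 / 45632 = -140867.08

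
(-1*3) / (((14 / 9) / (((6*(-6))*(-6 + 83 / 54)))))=-2169 / 7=-309.86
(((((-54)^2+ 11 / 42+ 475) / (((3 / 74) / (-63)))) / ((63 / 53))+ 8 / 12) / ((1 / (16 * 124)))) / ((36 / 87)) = -4017610445264 / 189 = -21257198123.09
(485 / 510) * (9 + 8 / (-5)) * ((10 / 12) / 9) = 3589 / 5508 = 0.65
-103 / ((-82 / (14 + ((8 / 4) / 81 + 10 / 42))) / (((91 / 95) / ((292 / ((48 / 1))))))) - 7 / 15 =3614873 / 1535409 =2.35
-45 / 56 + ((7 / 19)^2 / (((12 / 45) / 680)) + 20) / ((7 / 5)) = 5270555 / 20216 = 260.71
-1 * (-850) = 850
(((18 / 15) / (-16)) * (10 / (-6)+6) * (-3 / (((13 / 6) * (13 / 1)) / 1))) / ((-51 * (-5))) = 3 / 22100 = 0.00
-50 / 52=-0.96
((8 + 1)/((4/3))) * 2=27/2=13.50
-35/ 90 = -7/ 18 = -0.39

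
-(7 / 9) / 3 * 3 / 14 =-1 / 18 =-0.06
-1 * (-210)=210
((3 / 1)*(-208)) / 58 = -312 / 29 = -10.76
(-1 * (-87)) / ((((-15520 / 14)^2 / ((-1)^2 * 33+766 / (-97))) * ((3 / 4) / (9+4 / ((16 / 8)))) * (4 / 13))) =98959861 / 1168221440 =0.08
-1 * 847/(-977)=847/977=0.87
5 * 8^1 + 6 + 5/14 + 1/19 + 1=12611/266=47.41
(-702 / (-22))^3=43243551 / 1331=32489.52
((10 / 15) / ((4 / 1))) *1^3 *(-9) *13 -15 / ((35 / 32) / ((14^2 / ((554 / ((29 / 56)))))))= -12195 / 554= -22.01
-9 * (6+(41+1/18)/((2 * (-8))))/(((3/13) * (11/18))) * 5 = -192855/176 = -1095.77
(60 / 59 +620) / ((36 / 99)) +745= 2452.80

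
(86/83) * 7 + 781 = 65425/83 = 788.25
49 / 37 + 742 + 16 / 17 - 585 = 100178 / 629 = 159.27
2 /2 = 1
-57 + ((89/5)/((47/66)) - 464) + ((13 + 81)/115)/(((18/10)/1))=-495.55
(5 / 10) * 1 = 1 / 2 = 0.50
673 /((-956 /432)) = -72684 /239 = -304.12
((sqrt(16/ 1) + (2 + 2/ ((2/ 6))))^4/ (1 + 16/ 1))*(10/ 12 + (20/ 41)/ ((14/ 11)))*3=21720960/ 4879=4451.93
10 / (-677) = -10 / 677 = -0.01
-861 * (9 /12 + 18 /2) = -33579 /4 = -8394.75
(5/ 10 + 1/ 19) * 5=105/ 38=2.76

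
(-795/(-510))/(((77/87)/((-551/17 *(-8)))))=10162644/22253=456.69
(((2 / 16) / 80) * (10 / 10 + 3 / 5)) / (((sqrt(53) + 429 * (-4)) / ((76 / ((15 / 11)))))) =-29887 / 368075375 - 209 * sqrt(53) / 4416904500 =-0.00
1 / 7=0.14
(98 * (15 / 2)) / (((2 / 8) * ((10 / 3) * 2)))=441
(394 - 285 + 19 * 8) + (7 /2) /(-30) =15653 /60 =260.88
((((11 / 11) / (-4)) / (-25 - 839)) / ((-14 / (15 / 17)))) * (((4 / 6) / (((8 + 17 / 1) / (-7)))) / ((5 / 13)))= 13 / 1468800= 0.00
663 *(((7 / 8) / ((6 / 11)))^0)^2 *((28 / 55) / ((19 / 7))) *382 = 49640136 / 1045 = 47502.52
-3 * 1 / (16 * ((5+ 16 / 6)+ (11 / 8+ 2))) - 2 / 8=-283 / 1060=-0.27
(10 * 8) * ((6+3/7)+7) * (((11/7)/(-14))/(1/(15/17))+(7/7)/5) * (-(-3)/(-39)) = -8.34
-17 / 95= -0.18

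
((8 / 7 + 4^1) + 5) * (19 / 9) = 1349 / 63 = 21.41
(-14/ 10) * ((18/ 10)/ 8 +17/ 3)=-4949/ 600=-8.25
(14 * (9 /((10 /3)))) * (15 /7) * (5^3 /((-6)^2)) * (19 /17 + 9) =48375 /17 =2845.59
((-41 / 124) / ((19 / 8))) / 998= -41 / 293911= -0.00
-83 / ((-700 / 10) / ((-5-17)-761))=-64989 / 70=-928.41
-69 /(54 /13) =-16.61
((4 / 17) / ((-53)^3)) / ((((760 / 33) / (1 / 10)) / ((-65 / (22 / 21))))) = 819 / 1923490840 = 0.00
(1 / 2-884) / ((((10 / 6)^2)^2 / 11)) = -1574397 / 1250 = -1259.52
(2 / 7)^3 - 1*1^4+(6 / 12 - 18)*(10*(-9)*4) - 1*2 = 2159879 / 343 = 6297.02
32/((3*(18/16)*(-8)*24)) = -4/81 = -0.05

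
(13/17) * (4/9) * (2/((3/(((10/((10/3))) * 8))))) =832/153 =5.44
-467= -467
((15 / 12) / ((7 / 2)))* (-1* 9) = -45 / 14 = -3.21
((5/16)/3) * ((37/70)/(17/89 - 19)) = -0.00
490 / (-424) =-245 / 212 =-1.16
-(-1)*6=6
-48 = -48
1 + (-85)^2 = 7226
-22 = -22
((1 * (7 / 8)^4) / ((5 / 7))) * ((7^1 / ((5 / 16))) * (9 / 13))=1058841 / 83200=12.73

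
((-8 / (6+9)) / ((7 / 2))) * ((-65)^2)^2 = -57122000 / 21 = -2720095.24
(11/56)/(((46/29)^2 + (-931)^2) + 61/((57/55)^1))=527307/2326960396544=0.00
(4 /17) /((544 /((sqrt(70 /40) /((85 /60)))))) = 3 * sqrt(7) /19652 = 0.00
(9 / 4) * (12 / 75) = 9 / 25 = 0.36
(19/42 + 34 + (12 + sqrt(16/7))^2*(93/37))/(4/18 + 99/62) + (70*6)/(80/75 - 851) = 270.72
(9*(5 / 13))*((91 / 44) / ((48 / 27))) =2835 / 704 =4.03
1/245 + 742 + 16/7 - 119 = 153196/245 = 625.29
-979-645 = -1624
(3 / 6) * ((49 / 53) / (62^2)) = 49 / 407464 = 0.00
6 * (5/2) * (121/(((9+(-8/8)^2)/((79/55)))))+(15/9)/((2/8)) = 8021/30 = 267.37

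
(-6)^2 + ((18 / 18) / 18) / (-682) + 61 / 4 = 51.25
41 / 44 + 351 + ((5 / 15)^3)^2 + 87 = 14079221 / 32076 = 438.93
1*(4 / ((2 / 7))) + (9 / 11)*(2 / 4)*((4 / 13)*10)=2182 / 143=15.26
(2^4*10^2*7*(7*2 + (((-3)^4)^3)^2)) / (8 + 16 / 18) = 355861215983700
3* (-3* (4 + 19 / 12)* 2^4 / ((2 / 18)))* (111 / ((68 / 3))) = -35435.12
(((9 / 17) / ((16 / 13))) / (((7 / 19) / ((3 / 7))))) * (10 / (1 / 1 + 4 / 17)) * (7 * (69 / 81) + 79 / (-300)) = 3801083 / 164640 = 23.09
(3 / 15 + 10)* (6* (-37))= -11322 / 5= -2264.40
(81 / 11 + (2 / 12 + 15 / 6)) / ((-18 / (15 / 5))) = -331 / 198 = -1.67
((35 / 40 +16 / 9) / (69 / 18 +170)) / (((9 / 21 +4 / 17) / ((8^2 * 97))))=5039344 / 35313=142.71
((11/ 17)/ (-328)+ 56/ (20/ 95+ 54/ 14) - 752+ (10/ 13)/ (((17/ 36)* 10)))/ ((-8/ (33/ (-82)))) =-955159808691/ 25725701248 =-37.13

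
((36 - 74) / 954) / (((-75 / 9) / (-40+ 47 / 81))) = -60667 / 321975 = -0.19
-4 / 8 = -1 / 2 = -0.50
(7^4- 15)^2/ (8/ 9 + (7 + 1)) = 640462.05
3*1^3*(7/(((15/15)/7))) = 147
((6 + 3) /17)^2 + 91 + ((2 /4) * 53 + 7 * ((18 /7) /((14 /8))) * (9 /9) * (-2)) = 393307 /4046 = 97.21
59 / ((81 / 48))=34.96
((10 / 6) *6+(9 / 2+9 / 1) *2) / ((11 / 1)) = 37 / 11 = 3.36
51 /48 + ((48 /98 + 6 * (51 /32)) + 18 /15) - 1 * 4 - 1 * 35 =-52303 /1960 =-26.69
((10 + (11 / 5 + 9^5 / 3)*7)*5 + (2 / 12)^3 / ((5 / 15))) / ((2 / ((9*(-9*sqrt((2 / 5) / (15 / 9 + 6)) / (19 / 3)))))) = -267895647*sqrt(690) / 6992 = -1006442.07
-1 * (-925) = 925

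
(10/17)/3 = 10/51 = 0.20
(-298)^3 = -26463592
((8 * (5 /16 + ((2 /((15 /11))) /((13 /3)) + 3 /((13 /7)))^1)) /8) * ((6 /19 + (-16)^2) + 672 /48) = 756597 /1235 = 612.63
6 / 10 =0.60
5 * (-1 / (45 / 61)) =-61 / 9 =-6.78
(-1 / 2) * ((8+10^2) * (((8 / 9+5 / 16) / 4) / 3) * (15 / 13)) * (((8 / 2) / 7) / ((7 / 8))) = -2595 / 637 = -4.07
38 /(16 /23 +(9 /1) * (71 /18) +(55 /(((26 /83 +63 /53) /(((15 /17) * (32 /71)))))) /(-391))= 236974669684 /225490172745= 1.05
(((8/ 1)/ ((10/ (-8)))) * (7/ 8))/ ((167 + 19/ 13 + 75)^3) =-61516/ 158522585625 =-0.00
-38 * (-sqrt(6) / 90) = 19 * sqrt(6) / 45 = 1.03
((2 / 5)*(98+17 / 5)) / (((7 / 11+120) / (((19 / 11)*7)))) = 134862 / 33175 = 4.07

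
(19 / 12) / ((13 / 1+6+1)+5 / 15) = 19 / 244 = 0.08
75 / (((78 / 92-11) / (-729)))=2515050 / 467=5385.55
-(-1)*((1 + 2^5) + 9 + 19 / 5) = 229 / 5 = 45.80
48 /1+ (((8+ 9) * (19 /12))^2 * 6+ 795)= 5190.04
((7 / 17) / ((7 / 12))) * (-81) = -972 / 17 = -57.18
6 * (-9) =-54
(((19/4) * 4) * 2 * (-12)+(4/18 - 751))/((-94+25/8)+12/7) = 608216/44937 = 13.53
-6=-6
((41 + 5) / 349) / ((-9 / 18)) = -92 / 349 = -0.26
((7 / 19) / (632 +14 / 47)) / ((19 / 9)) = 329 / 1192022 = 0.00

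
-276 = -276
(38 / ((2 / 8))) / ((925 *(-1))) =-152 / 925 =-0.16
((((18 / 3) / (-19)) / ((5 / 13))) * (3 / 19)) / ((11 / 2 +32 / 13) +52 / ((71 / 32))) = -431964 / 104619605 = -0.00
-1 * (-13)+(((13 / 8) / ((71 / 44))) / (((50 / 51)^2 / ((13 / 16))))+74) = 498995259 / 5680000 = 87.85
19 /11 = 1.73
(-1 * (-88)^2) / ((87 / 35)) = -271040 / 87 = -3115.40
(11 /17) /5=11 /85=0.13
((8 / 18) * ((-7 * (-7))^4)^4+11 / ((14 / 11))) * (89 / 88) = 5504467528431700501185611314705 / 11088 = 496434661655095644046321400.00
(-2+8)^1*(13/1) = 78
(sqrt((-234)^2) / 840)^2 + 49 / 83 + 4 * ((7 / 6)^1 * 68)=1551973529 / 4880400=318.00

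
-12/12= -1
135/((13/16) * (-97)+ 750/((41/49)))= 88560/536299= 0.17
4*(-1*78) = -312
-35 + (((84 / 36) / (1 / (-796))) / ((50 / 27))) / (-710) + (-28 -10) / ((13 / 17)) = -9608394 / 115375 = -83.28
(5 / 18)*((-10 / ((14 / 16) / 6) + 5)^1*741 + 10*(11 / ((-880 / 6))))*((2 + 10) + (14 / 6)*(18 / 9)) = -54958375 / 252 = -218088.79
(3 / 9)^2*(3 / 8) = 1 / 24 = 0.04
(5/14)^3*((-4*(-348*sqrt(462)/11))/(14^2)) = 10875*sqrt(462)/369754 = 0.63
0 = 0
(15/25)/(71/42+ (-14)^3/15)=-14/4229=-0.00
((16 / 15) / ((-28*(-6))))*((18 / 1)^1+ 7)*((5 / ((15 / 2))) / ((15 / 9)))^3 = 16 / 1575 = 0.01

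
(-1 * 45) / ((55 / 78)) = -702 / 11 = -63.82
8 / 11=0.73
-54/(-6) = 9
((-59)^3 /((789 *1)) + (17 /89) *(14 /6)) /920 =-3041239 /10767220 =-0.28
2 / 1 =2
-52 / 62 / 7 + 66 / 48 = 2179 / 1736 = 1.26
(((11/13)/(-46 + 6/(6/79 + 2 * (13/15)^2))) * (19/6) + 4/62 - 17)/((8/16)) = -24327991904/715572039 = -34.00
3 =3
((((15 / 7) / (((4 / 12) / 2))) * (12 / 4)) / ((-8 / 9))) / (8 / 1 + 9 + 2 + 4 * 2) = -45 / 28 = -1.61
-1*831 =-831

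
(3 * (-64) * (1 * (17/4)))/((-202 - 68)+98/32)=13056/4271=3.06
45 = 45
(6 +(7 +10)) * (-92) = -2116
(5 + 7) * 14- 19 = 149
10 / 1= 10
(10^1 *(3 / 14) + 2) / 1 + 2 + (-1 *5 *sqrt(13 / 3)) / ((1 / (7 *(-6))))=43 / 7 + 70 *sqrt(39)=443.29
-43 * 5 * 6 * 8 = -10320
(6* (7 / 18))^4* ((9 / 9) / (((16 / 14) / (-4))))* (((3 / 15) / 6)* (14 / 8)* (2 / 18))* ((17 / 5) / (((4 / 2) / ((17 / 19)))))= -34000561 / 33242400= -1.02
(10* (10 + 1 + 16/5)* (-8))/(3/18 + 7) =-6816/43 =-158.51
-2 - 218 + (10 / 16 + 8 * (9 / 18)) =-1723 / 8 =-215.38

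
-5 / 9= -0.56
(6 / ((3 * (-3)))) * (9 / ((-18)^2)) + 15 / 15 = 53 / 54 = 0.98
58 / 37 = 1.57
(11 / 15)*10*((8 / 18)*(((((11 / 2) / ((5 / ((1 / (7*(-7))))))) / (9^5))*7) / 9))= -484 / 502211745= -0.00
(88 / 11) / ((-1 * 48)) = -1 / 6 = -0.17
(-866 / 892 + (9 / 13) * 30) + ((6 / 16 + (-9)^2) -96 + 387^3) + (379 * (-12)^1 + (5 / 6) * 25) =4032352292123 / 69576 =57956081.01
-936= -936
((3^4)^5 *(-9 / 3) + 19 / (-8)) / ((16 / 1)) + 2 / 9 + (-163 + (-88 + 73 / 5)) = -3765728514319 / 5760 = -653772311.51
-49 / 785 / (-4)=49 / 3140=0.02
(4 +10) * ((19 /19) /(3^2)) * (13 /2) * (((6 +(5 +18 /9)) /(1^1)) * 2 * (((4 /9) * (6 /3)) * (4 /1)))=75712 /81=934.72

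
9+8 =17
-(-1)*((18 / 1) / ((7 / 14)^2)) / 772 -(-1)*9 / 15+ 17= 17074 / 965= 17.69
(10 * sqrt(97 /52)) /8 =5 * sqrt(1261) /104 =1.71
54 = 54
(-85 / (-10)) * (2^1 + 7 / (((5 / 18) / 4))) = 4369 / 5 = 873.80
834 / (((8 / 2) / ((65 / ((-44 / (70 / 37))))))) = -948675 / 1628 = -582.72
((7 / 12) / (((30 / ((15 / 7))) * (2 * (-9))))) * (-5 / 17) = 5 / 7344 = 0.00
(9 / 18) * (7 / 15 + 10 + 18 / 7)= 1369 / 210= 6.52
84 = 84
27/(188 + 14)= 27/202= 0.13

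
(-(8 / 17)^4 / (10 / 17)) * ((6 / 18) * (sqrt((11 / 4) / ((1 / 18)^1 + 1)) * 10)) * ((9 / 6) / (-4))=768 * sqrt(418) / 93347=0.17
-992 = -992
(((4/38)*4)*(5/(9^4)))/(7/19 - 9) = -10/269001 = -0.00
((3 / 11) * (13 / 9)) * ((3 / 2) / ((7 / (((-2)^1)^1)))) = -13 / 77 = -0.17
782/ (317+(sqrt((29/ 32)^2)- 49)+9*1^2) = 25024/ 8893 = 2.81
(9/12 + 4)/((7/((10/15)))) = 19/42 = 0.45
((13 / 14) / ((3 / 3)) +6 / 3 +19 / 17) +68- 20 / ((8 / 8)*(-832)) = 1783883 / 24752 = 72.07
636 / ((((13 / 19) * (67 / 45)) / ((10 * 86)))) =467650800 / 871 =536912.51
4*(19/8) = 19/2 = 9.50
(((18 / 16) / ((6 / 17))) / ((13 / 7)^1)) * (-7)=-2499 / 208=-12.01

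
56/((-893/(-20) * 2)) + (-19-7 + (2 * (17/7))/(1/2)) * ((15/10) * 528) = -80623264/6251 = -12897.66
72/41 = 1.76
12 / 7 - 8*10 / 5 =-100 / 7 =-14.29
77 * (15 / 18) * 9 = 1155 / 2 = 577.50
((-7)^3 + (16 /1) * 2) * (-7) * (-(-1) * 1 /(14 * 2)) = 311 /4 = 77.75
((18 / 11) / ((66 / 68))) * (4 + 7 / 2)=1530 / 121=12.64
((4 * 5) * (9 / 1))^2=32400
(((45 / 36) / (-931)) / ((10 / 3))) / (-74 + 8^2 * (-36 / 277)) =831 / 169829296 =0.00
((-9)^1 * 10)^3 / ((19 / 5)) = -3645000 / 19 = -191842.11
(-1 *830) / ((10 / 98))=-8134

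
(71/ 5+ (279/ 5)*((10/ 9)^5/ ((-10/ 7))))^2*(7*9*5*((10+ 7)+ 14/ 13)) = 955479161604569/ 62178597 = 15366688.98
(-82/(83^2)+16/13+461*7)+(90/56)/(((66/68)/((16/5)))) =22297978225/6895889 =3233.52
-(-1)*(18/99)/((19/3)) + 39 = 8157/209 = 39.03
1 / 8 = 0.12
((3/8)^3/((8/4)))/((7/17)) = 459/7168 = 0.06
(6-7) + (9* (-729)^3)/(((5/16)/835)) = -9316687919473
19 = 19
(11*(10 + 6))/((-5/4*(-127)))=704/635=1.11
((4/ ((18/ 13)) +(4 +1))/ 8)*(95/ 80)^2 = 25631/ 18432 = 1.39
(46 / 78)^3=12167 / 59319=0.21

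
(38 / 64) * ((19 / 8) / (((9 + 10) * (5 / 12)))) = 57 / 320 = 0.18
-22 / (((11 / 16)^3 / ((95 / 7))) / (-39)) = 30351360 / 847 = 35833.96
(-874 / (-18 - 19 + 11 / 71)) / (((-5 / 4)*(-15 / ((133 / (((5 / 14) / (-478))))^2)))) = 40087217044.44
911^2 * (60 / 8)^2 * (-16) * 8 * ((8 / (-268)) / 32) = 373464450 / 67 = 5574096.27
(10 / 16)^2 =0.39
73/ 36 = 2.03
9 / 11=0.82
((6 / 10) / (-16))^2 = 9 / 6400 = 0.00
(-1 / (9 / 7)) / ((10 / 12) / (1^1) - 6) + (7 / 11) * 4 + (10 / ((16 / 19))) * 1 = 119249 / 8184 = 14.57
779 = 779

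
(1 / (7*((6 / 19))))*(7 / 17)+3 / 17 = 37 / 102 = 0.36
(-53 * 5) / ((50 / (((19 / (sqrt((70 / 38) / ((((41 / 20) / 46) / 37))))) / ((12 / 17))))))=-17119 * sqrt(9281006) / 14296800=-3.65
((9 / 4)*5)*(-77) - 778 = -6577 / 4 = -1644.25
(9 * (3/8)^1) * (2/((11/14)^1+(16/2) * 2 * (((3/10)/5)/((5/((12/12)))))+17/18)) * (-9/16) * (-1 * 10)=9568125/484384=19.75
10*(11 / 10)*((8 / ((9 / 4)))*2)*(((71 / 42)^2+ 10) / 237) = 3991856 / 940653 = 4.24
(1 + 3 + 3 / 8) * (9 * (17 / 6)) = 1785 / 16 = 111.56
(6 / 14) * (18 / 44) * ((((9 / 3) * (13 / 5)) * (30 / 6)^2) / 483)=1755 / 24794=0.07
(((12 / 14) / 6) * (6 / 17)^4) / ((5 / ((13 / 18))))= 936 / 2923235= 0.00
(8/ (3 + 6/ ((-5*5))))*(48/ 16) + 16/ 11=2568/ 253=10.15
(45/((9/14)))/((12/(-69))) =-805/2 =-402.50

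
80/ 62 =1.29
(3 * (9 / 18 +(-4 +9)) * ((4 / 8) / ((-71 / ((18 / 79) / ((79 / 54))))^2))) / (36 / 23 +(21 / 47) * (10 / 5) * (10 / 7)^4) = 240838019037 / 32075893497393523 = 0.00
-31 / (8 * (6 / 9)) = -93 / 16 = -5.81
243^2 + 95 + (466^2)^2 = 47156787480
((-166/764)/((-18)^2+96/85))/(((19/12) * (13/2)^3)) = -28220/18361618639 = -0.00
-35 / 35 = -1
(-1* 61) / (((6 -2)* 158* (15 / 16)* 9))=-122 / 10665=-0.01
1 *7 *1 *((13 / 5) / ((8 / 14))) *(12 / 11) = 1911 / 55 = 34.75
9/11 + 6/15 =67/55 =1.22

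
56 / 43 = 1.30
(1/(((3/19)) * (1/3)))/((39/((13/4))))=19/12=1.58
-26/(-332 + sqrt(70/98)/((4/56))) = sqrt(35)/2117 + 166/2117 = 0.08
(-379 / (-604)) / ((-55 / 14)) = -2653 / 16610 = -0.16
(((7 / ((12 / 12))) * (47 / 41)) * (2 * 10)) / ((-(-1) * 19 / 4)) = 26320 / 779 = 33.79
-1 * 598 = -598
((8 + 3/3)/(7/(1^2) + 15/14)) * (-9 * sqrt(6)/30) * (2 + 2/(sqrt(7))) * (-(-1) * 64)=3456 * sqrt(6) * (-7- sqrt(7))/565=-144.52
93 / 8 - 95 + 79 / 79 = -659 / 8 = -82.38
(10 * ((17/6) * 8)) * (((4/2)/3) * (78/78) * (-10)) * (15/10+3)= -6800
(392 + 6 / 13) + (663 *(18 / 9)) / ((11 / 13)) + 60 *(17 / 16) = 1157329 / 572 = 2023.30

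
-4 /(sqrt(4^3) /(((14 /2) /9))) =-7 /18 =-0.39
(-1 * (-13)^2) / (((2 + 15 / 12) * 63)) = -52 / 63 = -0.83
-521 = -521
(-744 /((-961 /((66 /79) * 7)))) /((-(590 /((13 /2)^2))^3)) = -3344978637 /2011892684000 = -0.00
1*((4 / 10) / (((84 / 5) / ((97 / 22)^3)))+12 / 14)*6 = 185143 / 10648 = 17.39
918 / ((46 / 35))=698.48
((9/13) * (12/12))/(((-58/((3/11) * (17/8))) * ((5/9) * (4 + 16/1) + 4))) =-243/530816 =-0.00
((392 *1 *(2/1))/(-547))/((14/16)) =-896/547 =-1.64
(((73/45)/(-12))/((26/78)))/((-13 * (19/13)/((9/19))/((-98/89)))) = -3577/321290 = -0.01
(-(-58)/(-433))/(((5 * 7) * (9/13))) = -754/136395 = -0.01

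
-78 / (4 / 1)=-39 / 2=-19.50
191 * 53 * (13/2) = 131599/2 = 65799.50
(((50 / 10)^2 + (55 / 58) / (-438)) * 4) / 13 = 635045 / 82563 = 7.69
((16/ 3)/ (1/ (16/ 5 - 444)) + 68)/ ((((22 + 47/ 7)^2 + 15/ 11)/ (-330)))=203032676/ 222573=912.21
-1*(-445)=445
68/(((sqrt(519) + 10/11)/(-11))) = 82280/62699 - 90508*sqrt(519)/62699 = -31.57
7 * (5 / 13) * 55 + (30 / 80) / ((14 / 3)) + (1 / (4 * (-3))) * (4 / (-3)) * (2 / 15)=29124707 / 196560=148.17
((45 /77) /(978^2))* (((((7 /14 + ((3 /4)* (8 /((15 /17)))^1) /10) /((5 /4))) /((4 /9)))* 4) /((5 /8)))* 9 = 19116 /255726625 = 0.00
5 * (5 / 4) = 25 / 4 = 6.25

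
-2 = -2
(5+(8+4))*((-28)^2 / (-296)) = -1666 / 37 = -45.03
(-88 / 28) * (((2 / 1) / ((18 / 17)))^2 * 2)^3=-4248212144 / 3720087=-1141.97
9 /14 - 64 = -887 /14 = -63.36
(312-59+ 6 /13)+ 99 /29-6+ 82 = 125494 /377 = 332.88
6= 6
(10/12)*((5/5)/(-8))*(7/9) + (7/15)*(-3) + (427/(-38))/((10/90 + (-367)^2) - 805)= -73242641857/49451435280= -1.48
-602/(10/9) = -2709/5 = -541.80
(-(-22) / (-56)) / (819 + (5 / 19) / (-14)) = -209 / 435698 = -0.00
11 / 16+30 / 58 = 1.20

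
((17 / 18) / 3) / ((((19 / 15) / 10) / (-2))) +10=860 / 171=5.03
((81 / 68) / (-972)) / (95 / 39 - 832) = 13 / 8800016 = 0.00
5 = 5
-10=-10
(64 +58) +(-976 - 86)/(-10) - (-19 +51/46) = 56601/230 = 246.09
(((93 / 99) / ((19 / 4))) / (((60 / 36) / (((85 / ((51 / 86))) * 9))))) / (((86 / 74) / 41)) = 1128648 / 209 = 5400.23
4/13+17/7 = 249/91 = 2.74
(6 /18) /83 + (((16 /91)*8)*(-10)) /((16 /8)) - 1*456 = -10491773 /22659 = -463.03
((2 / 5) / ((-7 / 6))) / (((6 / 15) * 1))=-6 / 7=-0.86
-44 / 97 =-0.45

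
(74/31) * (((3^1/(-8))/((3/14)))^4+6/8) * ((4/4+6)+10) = 1630997/3968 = 411.04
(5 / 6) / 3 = 0.28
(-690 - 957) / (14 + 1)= -549 / 5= -109.80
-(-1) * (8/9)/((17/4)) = 32/153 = 0.21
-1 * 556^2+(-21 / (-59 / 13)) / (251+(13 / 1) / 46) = -70274955286 / 227327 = -309135.98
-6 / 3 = -2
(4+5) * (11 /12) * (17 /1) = 561 /4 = 140.25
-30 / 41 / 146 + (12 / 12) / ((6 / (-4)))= -6031 / 8979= -0.67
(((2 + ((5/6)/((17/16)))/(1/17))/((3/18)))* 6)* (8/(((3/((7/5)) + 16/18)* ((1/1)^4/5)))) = 1391040/191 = 7282.93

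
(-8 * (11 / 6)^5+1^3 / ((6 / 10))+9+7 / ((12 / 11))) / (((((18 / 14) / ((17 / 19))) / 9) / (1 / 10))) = -8594537 / 92340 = -93.07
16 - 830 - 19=-833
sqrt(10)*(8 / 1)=8*sqrt(10)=25.30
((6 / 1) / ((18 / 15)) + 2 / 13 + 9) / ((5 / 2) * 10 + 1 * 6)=184 / 403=0.46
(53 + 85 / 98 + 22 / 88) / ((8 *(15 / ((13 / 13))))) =10607 / 23520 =0.45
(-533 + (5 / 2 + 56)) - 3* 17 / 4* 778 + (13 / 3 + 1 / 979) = -30514448 / 2937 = -10389.67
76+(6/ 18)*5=233/ 3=77.67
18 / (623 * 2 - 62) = 9 / 592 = 0.02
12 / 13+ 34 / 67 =1246 / 871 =1.43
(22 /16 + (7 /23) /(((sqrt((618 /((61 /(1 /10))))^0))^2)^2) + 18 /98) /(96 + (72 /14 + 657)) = 5599 /2278472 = 0.00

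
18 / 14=9 / 7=1.29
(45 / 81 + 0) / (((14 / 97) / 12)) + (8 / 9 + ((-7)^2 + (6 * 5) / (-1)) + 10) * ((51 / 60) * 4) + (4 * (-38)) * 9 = -384359 / 315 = -1220.19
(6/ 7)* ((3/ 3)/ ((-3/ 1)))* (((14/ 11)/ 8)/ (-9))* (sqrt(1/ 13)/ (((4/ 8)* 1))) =sqrt(13)/ 1287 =0.00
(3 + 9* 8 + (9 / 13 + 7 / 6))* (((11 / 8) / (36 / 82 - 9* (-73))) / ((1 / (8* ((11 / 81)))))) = 5948239 / 34060338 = 0.17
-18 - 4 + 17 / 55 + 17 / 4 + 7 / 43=-163451 / 9460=-17.28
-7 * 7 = -49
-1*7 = -7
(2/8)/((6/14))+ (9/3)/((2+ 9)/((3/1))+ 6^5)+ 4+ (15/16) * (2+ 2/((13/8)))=55432933/7281768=7.61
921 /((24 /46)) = 7061 /4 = 1765.25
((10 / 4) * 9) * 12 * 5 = 1350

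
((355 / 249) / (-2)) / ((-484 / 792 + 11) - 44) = 213 / 10043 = 0.02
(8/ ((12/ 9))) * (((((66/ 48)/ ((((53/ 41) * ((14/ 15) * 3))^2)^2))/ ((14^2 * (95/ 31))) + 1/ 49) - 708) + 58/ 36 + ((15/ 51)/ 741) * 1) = -12687648061890948041243/ 2993634761710564608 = -4238.21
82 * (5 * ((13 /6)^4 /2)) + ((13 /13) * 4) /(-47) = 275180051 /60912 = 4517.67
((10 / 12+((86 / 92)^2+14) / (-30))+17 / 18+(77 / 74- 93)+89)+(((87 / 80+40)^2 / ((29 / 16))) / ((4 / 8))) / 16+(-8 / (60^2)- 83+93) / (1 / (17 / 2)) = 130602421925 / 653894784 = 199.73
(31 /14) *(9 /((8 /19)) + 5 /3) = 2449 /48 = 51.02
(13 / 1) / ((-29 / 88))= -39.45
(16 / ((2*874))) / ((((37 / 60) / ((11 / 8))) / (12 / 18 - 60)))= -19580 / 16169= -1.21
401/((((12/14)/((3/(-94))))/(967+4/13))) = -35298025/2444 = -14442.73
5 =5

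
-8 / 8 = -1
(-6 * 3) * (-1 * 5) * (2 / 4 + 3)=315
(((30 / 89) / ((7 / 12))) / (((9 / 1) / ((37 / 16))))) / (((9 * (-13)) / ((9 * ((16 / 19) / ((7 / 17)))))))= -25160 / 1077167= -0.02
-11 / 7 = -1.57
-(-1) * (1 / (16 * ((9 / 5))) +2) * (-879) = -85849 / 48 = -1788.52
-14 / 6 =-7 / 3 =-2.33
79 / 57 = 1.39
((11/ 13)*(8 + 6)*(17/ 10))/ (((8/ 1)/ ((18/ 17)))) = 2.67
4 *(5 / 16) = 5 / 4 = 1.25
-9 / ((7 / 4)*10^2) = -9 / 175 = -0.05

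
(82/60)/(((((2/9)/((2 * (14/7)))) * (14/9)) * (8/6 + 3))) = 3321/910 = 3.65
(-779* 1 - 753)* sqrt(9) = -4596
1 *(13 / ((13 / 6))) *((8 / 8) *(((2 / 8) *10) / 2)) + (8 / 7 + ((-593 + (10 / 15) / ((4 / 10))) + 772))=7951 / 42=189.31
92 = 92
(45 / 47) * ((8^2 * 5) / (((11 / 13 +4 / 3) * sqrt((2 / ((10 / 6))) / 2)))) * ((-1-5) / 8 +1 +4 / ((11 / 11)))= 9360 * sqrt(15) / 47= 771.30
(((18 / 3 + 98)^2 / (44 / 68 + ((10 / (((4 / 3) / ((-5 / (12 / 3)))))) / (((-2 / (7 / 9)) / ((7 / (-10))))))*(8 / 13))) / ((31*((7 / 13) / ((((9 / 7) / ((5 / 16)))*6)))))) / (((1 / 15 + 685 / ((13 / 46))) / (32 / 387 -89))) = 48041513870598144 / 75607803539779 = 635.40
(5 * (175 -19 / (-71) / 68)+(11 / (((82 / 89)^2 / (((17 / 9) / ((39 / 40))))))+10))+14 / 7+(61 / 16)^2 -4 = 168214455556993 / 182314858752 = 922.66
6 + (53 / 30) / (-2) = 307 / 60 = 5.12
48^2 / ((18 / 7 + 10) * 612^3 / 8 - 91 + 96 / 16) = 16128 / 2521429613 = 0.00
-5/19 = -0.26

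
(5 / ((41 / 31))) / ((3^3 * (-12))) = -155 / 13284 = -0.01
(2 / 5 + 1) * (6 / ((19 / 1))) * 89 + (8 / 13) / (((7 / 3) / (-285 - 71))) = -471522 / 8645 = -54.54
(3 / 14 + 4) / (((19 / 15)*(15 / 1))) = 59 / 266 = 0.22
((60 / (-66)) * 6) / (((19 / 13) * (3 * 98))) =-130 / 10241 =-0.01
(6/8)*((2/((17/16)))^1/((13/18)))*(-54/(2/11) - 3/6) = -7560/13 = -581.54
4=4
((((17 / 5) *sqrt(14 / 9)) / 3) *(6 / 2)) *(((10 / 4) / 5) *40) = 68 *sqrt(14) / 3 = 84.81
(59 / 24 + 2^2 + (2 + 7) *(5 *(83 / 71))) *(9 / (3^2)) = 100645 / 1704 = 59.06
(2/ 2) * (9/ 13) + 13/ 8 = 241/ 104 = 2.32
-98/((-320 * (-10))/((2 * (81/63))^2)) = -81/400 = -0.20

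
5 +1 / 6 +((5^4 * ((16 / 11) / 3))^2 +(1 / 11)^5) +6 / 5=1331092282313 / 14494590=91833.73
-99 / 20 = -4.95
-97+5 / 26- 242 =-8809 / 26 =-338.81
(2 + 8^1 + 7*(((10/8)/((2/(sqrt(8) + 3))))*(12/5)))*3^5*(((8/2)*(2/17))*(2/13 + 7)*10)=37966320*sqrt(2)/221 + 75028680/221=582448.71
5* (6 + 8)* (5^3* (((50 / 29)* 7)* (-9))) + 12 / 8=-55124913 / 58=-950429.53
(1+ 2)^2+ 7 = 16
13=13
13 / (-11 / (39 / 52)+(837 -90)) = 3 / 169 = 0.02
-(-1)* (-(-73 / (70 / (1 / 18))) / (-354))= -73 / 446040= -0.00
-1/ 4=-0.25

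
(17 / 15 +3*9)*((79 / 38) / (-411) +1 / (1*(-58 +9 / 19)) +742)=2672506718609 / 128028555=20874.30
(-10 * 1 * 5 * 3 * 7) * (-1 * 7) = 7350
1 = 1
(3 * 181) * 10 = 5430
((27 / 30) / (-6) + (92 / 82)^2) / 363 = 37277 / 12204060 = 0.00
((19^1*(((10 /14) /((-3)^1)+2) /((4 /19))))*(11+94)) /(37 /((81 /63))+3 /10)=3005325 /5234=574.19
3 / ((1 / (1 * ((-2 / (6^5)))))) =-1 / 1296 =-0.00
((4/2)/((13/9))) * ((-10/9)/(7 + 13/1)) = -1/13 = -0.08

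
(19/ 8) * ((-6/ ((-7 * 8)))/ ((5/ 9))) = 513/ 1120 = 0.46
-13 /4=-3.25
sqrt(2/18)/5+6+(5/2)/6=389/60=6.48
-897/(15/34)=-10166/5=-2033.20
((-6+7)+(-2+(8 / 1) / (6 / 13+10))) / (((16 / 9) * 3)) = -3 / 68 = -0.04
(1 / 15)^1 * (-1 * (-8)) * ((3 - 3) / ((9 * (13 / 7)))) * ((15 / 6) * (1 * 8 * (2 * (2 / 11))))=0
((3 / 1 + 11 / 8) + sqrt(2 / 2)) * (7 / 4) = 301 / 32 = 9.41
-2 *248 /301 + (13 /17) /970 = -8175127 /4963490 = -1.65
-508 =-508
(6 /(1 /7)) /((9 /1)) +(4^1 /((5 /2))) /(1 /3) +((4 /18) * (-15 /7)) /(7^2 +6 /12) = 98306 /10395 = 9.46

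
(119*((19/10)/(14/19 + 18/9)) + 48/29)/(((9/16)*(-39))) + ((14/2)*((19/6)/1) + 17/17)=25572671/1323270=19.33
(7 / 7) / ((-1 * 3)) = -1 / 3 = -0.33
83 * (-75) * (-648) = 4033800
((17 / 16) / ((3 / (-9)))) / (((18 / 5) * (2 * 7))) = -85 / 1344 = -0.06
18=18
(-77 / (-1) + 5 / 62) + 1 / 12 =28705 / 372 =77.16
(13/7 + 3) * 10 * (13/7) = 4420/49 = 90.20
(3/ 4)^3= 27/ 64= 0.42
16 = 16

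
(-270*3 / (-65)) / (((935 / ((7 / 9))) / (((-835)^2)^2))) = 12250292055750 / 2431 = 5039198706.60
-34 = -34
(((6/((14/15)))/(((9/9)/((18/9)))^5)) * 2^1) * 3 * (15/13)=1424.18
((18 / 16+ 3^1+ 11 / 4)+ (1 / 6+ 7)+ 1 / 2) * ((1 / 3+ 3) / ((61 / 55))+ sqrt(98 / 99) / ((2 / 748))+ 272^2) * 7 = 290717 * sqrt(22) / 36+ 16538648273 / 2196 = 7569137.92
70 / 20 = 7 / 2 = 3.50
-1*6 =-6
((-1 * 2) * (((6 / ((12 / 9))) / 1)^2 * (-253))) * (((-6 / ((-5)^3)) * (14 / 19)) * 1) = 860706 / 2375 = 362.40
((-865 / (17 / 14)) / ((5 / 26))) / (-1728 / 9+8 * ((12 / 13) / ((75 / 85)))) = 1023295 / 50728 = 20.17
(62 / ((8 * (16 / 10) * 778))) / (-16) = -155 / 398336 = -0.00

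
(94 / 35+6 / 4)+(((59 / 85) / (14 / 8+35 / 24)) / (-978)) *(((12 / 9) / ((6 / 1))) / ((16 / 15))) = 13396252 / 3200505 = 4.19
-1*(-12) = 12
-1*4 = -4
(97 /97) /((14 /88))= 44 /7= 6.29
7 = 7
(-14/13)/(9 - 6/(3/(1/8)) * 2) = -0.13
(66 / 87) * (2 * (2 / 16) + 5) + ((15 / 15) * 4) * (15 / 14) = 3357 / 406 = 8.27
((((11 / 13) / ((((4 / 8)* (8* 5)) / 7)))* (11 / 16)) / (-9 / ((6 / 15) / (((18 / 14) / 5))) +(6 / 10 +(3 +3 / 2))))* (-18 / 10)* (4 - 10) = -53361 / 16640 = -3.21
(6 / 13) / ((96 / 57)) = 57 / 208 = 0.27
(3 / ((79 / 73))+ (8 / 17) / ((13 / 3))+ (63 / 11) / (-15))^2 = 5758012971396 / 922070460025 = 6.24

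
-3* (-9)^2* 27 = -6561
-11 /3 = -3.67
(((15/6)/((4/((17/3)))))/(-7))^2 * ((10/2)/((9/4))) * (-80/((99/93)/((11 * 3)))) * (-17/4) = 5995.80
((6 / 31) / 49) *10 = 0.04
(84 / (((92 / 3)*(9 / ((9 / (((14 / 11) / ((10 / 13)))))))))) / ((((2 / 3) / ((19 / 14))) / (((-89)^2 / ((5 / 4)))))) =44698203 / 2093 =21356.05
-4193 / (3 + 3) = -4193 / 6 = -698.83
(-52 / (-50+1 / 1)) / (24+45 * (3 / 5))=52 / 2499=0.02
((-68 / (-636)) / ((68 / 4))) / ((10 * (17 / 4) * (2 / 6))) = 2 / 4505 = 0.00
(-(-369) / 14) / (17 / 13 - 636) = -4797 / 115514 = -0.04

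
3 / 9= 1 / 3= 0.33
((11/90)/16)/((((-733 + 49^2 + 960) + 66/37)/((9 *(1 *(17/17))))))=0.00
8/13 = 0.62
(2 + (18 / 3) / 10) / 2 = 13 / 10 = 1.30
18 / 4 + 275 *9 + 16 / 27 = 133925 / 54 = 2480.09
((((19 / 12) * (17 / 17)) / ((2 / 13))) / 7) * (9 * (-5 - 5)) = -3705 / 28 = -132.32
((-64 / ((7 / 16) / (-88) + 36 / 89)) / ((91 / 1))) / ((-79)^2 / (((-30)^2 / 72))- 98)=-227840 / 51937431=-0.00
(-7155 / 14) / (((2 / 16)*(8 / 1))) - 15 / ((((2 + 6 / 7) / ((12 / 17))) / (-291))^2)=-1578800457 / 20230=-78042.53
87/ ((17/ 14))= 1218/ 17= 71.65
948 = 948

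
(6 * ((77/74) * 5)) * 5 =5775/37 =156.08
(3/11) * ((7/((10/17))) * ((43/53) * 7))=107457/5830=18.43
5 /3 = 1.67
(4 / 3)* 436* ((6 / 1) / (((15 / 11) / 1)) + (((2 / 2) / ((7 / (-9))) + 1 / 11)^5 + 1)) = 69985143561776 / 40601762355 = 1723.70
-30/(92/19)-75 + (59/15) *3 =-15961/230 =-69.40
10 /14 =5 /7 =0.71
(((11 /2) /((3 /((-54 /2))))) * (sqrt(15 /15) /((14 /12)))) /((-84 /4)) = 99 /49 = 2.02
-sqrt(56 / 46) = -2 * sqrt(161) / 23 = -1.10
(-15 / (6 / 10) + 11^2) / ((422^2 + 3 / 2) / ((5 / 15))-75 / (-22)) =352 / 1958953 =0.00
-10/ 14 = -5/ 7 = -0.71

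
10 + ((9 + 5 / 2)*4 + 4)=60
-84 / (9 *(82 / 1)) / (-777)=2 / 13653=0.00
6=6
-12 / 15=-4 / 5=-0.80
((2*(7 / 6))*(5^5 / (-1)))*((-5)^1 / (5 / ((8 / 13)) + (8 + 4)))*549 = 22875000 / 23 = 994565.22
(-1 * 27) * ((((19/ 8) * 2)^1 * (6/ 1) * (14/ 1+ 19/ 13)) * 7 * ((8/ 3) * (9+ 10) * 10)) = -548561160/ 13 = -42197012.31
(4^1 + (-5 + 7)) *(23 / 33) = 46 / 11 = 4.18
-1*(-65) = 65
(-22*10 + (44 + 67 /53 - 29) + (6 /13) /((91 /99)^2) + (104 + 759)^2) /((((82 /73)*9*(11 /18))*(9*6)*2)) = 1115.90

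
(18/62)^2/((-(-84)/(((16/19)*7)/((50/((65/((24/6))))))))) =0.00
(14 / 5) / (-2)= -7 / 5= -1.40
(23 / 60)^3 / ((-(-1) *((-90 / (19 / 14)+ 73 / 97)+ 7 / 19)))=-22423781 / 25953264000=-0.00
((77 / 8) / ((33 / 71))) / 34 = 497 / 816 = 0.61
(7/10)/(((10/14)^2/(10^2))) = 137.20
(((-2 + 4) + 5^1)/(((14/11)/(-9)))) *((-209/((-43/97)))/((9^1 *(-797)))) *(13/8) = 2899039/548336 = 5.29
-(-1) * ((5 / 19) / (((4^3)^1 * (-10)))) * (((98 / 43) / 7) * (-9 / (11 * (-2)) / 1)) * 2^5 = -63 / 35948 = -0.00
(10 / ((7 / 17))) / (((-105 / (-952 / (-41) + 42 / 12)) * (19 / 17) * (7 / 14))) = -180914 / 16359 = -11.06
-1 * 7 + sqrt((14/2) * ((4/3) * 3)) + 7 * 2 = 2 * sqrt(7) + 7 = 12.29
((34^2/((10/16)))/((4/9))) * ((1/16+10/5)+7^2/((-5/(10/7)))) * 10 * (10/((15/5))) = -1655970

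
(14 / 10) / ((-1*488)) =-7 / 2440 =-0.00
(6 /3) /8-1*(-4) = 17 /4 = 4.25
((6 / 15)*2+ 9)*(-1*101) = -4949 / 5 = -989.80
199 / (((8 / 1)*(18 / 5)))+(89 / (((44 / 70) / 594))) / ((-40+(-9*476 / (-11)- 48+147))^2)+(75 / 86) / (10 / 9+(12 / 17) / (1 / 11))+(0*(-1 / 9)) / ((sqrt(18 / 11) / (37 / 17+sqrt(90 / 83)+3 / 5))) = 759780795209675 / 102311146847952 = 7.43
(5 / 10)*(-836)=-418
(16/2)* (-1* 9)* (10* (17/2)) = -6120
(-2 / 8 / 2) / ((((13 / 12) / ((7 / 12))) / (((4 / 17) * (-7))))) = 49 / 442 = 0.11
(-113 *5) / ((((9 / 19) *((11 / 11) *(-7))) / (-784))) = -1202320 / 9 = -133591.11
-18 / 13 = -1.38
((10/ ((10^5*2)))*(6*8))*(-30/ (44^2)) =-9/ 242000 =-0.00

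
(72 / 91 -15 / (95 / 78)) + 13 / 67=-1312565 / 115843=-11.33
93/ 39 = 31/ 13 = 2.38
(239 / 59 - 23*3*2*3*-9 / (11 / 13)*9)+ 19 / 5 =128628366 / 3245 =39638.94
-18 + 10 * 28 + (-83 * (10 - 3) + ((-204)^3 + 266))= -8489717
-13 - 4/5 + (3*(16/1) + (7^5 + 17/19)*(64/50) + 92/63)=128975347/5985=21549.77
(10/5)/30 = 1/15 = 0.07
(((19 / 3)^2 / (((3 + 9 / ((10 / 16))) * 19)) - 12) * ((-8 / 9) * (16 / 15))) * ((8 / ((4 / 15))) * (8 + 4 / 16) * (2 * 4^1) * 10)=523832320 / 2349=223002.26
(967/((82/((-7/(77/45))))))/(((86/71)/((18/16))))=-27806085/620576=-44.81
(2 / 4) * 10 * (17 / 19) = 85 / 19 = 4.47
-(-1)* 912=912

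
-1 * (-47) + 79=126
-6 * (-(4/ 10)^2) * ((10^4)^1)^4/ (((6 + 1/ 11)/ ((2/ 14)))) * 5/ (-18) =-88000000000000000/ 1407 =-62544420753375.98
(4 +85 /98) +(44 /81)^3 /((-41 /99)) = 1062992941 /237258882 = 4.48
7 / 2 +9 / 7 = 67 / 14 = 4.79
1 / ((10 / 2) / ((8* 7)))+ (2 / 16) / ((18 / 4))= 2021 / 180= 11.23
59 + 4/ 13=771/ 13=59.31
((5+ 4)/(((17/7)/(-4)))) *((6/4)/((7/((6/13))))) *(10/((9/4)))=-1440/221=-6.52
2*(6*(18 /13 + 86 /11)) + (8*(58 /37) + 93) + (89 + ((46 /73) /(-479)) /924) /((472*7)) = 504137065652417 /2333956615536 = 216.00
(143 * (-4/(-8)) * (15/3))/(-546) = -55/84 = -0.65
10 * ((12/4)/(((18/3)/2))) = 10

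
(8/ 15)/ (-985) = -8/ 14775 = -0.00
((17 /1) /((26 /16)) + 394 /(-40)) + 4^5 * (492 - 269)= 59371679 /260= 228352.61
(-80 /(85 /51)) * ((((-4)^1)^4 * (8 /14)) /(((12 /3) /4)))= -49152 /7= -7021.71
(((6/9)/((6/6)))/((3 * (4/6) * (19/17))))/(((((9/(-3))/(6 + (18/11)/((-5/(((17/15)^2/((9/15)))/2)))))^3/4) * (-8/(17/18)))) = 29264098609709/31110211687500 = 0.94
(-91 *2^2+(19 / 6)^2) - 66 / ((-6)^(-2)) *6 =-14609.97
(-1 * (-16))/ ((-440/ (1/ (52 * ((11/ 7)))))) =-7/ 15730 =-0.00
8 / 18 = 4 / 9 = 0.44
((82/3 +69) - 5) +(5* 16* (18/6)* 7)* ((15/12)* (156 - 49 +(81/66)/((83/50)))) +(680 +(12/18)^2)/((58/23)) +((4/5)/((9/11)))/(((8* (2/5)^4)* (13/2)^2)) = 73008668644339/322172136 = 226613.85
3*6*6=108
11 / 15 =0.73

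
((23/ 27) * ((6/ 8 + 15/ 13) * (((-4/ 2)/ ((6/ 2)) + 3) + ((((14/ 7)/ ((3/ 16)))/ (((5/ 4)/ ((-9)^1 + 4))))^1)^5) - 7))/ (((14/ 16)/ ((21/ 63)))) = -17386027779394/ 199017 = -87359510.89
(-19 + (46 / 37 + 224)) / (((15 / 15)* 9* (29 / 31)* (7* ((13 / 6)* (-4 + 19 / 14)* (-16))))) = 18197 / 476412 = 0.04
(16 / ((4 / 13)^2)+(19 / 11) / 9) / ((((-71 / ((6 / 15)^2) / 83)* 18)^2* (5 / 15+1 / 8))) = 29540032 / 741102615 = 0.04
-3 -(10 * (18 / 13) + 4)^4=-101435.83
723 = 723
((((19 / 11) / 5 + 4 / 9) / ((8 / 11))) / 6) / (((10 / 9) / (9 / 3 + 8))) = 4301 / 2400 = 1.79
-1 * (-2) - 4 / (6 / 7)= -8 / 3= -2.67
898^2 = 806404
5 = 5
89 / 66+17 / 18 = 227 / 99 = 2.29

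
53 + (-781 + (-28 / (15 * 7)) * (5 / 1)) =-2188 / 3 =-729.33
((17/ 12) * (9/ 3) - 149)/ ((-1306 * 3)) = 193/ 5224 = 0.04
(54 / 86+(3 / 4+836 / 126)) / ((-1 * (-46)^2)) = -86827 / 22928976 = -0.00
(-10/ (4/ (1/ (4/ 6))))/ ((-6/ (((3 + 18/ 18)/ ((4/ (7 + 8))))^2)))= 1125/ 8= 140.62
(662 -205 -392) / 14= 65 / 14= 4.64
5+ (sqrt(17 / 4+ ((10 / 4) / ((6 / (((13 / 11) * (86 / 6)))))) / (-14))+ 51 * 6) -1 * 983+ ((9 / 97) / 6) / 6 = -260735 / 388+ sqrt(3198118) / 924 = -670.06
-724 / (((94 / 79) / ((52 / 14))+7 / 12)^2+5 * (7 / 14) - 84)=109961826624 / 12254266775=8.97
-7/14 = -1/2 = -0.50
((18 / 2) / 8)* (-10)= -45 / 4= -11.25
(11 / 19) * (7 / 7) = 11 / 19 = 0.58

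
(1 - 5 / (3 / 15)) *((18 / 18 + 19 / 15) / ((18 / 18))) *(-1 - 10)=598.40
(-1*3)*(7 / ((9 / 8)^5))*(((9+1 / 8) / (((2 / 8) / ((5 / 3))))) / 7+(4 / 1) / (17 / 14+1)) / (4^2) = -13995008 / 1830519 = -7.65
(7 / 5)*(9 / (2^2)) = 63 / 20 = 3.15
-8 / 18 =-4 / 9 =-0.44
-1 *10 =-10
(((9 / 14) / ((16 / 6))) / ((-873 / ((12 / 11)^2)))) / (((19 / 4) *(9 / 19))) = -12 / 82159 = -0.00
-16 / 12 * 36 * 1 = -48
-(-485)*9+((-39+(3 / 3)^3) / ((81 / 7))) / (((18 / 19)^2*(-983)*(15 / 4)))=422278685951 / 96741945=4365.00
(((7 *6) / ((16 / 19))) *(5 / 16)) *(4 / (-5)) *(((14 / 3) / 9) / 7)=-133 / 144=-0.92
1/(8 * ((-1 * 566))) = -1/4528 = -0.00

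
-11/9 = -1.22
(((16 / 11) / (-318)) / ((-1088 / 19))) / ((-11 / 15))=-95 / 872168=-0.00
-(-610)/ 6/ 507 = 305/ 1521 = 0.20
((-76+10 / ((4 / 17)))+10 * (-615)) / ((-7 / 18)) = 111303 / 7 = 15900.43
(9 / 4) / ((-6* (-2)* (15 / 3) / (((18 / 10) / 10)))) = 27 / 4000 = 0.01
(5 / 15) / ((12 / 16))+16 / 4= 40 / 9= 4.44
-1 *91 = -91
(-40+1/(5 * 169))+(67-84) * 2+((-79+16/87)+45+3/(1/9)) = -5941108/73515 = -80.81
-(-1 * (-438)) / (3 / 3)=-438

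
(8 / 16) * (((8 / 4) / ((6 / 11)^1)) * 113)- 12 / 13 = 206.24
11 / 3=3.67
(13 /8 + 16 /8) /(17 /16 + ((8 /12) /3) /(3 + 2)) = 2610 /797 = 3.27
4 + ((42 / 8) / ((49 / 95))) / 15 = 131 / 28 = 4.68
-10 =-10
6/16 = 3/8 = 0.38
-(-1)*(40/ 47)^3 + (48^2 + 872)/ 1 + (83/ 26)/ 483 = 4141710456493/ 1303809234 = 3176.62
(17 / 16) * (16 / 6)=17 / 6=2.83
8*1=8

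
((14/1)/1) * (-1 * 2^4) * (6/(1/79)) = -106176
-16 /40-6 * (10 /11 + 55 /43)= -31996 /2365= -13.53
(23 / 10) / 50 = 23 / 500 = 0.05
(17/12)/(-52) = -17/624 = -0.03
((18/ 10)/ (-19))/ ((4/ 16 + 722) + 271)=-36/ 377435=-0.00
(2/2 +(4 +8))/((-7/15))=-195/7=-27.86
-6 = -6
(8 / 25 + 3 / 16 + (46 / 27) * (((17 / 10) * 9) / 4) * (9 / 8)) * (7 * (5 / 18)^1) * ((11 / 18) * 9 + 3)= 746249 / 5760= 129.56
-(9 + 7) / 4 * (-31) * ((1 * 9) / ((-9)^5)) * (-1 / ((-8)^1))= -31 / 13122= -0.00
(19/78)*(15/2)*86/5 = 817/26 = 31.42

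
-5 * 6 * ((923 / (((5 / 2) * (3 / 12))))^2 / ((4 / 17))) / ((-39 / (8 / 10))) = 142599808 / 25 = 5703992.32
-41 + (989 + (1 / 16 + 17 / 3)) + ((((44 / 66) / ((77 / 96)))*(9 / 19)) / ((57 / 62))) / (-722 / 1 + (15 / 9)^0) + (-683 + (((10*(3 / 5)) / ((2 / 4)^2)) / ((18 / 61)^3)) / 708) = 3752131752133139 / 13792173584112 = 272.05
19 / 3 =6.33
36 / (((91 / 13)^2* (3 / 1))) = 12 / 49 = 0.24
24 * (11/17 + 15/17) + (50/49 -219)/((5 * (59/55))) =-3.93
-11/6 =-1.83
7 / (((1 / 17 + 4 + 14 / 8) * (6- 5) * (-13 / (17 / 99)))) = -8092 / 508365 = -0.02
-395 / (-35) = 79 / 7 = 11.29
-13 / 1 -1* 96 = -109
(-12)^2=144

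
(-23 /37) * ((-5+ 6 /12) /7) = 207 /518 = 0.40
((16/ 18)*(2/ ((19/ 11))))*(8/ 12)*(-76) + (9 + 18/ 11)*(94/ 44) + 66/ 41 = -7451539/ 267894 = -27.82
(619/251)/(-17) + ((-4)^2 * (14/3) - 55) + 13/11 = 2915269/140811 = 20.70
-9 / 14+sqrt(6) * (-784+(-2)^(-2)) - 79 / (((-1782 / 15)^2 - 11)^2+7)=-3135 * sqrt(6) / 4 - 559347029557 / 870094841672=-1920.43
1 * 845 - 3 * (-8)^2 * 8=-691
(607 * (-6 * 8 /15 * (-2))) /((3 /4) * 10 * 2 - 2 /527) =10236448 /39515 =259.05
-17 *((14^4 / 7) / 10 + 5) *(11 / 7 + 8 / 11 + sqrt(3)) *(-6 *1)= 282438 *sqrt(3) / 5 + 49991526 / 385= 227687.51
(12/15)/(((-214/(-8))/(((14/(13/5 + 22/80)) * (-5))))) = -1792/2461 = -0.73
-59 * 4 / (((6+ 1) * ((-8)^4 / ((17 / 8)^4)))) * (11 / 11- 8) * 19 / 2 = 93627041 / 8388608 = 11.16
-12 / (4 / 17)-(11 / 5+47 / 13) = -3693 / 65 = -56.82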